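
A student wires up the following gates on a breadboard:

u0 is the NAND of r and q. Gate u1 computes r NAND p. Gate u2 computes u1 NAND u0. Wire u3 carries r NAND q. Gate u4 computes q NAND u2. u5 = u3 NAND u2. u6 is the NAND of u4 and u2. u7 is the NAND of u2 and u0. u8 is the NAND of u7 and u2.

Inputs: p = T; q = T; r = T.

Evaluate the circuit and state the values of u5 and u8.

u5 = T  u8 = F

u0 = r NAND q = T NAND T = F
u1 = r NAND p = T NAND T = F
u2 = u1 NAND u0 = F NAND F = T
u3 = r NAND q = T NAND T = F
u5 = u3 NAND u2 = F NAND T = T
u7 = u2 NAND u0 = T NAND F = T
u8 = u7 NAND u2 = T NAND T = F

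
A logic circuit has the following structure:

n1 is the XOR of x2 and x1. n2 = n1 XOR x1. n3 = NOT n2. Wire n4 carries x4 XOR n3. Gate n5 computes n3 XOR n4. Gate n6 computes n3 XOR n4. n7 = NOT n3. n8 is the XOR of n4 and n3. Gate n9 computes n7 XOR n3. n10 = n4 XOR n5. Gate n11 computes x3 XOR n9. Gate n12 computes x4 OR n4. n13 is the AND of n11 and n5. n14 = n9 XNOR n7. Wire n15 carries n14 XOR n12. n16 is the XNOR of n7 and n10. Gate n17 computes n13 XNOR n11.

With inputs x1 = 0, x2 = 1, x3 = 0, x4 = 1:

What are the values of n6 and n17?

n1 = x2 XOR x1 = 1 XOR 0 = 1
n2 = n1 XOR x1 = 1 XOR 0 = 1
n3 = NOT n2 = NOT 1 = 0
n4 = x4 XOR n3 = 1 XOR 0 = 1
n5 = n3 XOR n4 = 0 XOR 1 = 1
n6 = n3 XOR n4 = 0 XOR 1 = 1
n7 = NOT n3 = NOT 0 = 1
n9 = n7 XOR n3 = 1 XOR 0 = 1
n11 = x3 XOR n9 = 0 XOR 1 = 1
n13 = n11 AND n5 = 1 AND 1 = 1
n17 = n13 XNOR n11 = 1 XNOR 1 = 1

n6 = 1; n17 = 1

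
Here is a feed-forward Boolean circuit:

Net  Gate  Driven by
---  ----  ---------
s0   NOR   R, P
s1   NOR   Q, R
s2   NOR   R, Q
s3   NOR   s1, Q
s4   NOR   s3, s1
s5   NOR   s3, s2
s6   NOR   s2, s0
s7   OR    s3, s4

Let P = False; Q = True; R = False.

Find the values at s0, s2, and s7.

s0 = R NOR P = False NOR False = True
s1 = Q NOR R = True NOR False = False
s2 = R NOR Q = False NOR True = False
s3 = s1 NOR Q = False NOR True = False
s4 = s3 NOR s1 = False NOR False = True
s7 = s3 OR s4 = False OR True = True

s0 = True  s2 = False  s7 = True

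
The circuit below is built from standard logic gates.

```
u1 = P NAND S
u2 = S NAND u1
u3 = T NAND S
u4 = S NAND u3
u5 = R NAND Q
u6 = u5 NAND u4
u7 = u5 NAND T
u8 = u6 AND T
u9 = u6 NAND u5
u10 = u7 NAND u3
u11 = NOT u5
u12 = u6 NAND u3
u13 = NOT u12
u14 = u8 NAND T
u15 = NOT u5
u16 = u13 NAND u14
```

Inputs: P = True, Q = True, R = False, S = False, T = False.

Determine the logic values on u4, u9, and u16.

u3 = T NAND S = False NAND False = True
u4 = S NAND u3 = False NAND True = True
u5 = R NAND Q = False NAND True = True
u6 = u5 NAND u4 = True NAND True = False
u8 = u6 AND T = False AND False = False
u9 = u6 NAND u5 = False NAND True = True
u12 = u6 NAND u3 = False NAND True = True
u13 = NOT u12 = NOT True = False
u14 = u8 NAND T = False NAND False = True
u16 = u13 NAND u14 = False NAND True = True

u4 = True  u9 = True  u16 = True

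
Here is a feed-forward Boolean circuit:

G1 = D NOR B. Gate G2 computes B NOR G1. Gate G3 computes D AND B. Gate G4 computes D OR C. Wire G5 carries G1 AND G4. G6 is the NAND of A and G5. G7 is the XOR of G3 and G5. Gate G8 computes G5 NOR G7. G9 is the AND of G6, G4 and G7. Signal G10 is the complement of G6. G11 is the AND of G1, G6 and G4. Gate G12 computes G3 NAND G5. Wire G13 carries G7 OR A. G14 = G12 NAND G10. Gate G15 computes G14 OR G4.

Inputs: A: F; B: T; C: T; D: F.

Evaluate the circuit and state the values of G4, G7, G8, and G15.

G4 = T; G7 = F; G8 = T; G15 = T

G1 = D NOR B = F NOR T = F
G3 = D AND B = F AND T = F
G4 = D OR C = F OR T = T
G5 = G1 AND G4 = F AND T = F
G6 = A NAND G5 = F NAND F = T
G7 = G3 XOR G5 = F XOR F = F
G8 = G5 NOR G7 = F NOR F = T
G10 = NOT G6 = NOT T = F
G12 = G3 NAND G5 = F NAND F = T
G14 = G12 NAND G10 = T NAND F = T
G15 = G14 OR G4 = T OR T = T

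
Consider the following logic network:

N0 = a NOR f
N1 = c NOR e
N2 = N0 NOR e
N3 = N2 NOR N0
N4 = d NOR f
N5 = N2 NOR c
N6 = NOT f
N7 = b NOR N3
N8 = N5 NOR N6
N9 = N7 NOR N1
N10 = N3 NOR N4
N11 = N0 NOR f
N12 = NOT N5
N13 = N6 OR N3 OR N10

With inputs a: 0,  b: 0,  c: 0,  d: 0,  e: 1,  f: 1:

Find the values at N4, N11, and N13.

N0 = a NOR f = 0 NOR 1 = 0
N2 = N0 NOR e = 0 NOR 1 = 0
N3 = N2 NOR N0 = 0 NOR 0 = 1
N4 = d NOR f = 0 NOR 1 = 0
N6 = NOT f = NOT 1 = 0
N10 = N3 NOR N4 = 1 NOR 0 = 0
N11 = N0 NOR f = 0 NOR 1 = 0
N13 = N6 OR N3 OR N10 = 0 OR 1 OR 0 = 1

N4 = 0; N11 = 0; N13 = 1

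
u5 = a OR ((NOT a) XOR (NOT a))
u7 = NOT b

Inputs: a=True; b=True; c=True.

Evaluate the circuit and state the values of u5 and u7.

u5 = True, u7 = False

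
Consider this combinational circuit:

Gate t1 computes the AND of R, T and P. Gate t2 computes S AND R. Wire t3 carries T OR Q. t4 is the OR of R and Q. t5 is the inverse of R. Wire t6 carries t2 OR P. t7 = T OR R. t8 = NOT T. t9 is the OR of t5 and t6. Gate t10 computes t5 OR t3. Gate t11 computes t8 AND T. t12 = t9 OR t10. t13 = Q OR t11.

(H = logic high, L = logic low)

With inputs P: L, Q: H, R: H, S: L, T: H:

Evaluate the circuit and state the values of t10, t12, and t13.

t10 = H; t12 = H; t13 = H

t2 = S AND R = L AND H = L
t3 = T OR Q = H OR H = H
t5 = NOT R = NOT H = L
t6 = t2 OR P = L OR L = L
t8 = NOT T = NOT H = L
t9 = t5 OR t6 = L OR L = L
t10 = t5 OR t3 = L OR H = H
t11 = t8 AND T = L AND H = L
t12 = t9 OR t10 = L OR H = H
t13 = Q OR t11 = H OR L = H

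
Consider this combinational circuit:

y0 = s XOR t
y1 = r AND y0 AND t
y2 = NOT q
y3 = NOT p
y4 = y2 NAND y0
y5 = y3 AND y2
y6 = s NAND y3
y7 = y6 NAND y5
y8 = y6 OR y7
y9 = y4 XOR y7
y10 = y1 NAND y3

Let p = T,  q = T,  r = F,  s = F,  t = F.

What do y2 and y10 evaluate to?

y2 = F, y10 = T

y0 = s XOR t = F XOR F = F
y1 = r AND y0 AND t = F AND F AND F = F
y2 = NOT q = NOT T = F
y3 = NOT p = NOT T = F
y10 = y1 NAND y3 = F NAND F = T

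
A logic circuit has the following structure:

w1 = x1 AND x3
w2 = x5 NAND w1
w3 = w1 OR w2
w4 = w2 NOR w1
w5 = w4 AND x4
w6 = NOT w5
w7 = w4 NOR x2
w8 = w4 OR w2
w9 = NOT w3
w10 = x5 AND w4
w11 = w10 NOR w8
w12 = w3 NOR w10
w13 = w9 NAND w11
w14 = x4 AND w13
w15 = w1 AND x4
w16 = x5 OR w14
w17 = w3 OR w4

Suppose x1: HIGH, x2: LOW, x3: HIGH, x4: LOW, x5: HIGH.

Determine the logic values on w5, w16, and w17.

w5 = LOW  w16 = HIGH  w17 = HIGH

w1 = x1 AND x3 = HIGH AND HIGH = HIGH
w2 = x5 NAND w1 = HIGH NAND HIGH = LOW
w3 = w1 OR w2 = HIGH OR LOW = HIGH
w4 = w2 NOR w1 = LOW NOR HIGH = LOW
w5 = w4 AND x4 = LOW AND LOW = LOW
w8 = w4 OR w2 = LOW OR LOW = LOW
w9 = NOT w3 = NOT HIGH = LOW
w10 = x5 AND w4 = HIGH AND LOW = LOW
w11 = w10 NOR w8 = LOW NOR LOW = HIGH
w13 = w9 NAND w11 = LOW NAND HIGH = HIGH
w14 = x4 AND w13 = LOW AND HIGH = LOW
w16 = x5 OR w14 = HIGH OR LOW = HIGH
w17 = w3 OR w4 = HIGH OR LOW = HIGH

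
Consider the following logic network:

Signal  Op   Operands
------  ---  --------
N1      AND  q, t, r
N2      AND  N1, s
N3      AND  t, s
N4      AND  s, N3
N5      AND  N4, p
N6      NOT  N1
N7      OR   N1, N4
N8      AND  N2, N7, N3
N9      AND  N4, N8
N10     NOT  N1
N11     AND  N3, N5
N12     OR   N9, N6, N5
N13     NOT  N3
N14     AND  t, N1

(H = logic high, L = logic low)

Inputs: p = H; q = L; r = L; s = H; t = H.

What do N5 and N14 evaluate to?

N5 = H, N14 = L

N1 = q AND t AND r = L AND H AND L = L
N3 = t AND s = H AND H = H
N4 = s AND N3 = H AND H = H
N5 = N4 AND p = H AND H = H
N14 = t AND N1 = H AND L = L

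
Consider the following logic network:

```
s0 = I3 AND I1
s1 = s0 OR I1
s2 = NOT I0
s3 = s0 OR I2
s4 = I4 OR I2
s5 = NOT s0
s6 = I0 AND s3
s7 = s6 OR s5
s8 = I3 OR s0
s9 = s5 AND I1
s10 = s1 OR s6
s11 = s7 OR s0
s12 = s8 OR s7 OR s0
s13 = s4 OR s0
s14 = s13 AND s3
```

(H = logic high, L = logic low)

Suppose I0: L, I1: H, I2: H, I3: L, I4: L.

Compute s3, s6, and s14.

s3 = H, s6 = L, s14 = H

s0 = I3 AND I1 = L AND H = L
s3 = s0 OR I2 = L OR H = H
s4 = I4 OR I2 = L OR H = H
s6 = I0 AND s3 = L AND H = L
s13 = s4 OR s0 = H OR L = H
s14 = s13 AND s3 = H AND H = H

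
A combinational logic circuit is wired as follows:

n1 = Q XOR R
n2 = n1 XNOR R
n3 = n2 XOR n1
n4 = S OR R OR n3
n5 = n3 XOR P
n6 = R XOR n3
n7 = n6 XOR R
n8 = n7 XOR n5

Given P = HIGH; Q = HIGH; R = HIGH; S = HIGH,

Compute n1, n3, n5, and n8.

n1 = Q XOR R = HIGH XOR HIGH = LOW
n2 = n1 XNOR R = LOW XNOR HIGH = LOW
n3 = n2 XOR n1 = LOW XOR LOW = LOW
n5 = n3 XOR P = LOW XOR HIGH = HIGH
n6 = R XOR n3 = HIGH XOR LOW = HIGH
n7 = n6 XOR R = HIGH XOR HIGH = LOW
n8 = n7 XOR n5 = LOW XOR HIGH = HIGH

n1 = LOW; n3 = LOW; n5 = HIGH; n8 = HIGH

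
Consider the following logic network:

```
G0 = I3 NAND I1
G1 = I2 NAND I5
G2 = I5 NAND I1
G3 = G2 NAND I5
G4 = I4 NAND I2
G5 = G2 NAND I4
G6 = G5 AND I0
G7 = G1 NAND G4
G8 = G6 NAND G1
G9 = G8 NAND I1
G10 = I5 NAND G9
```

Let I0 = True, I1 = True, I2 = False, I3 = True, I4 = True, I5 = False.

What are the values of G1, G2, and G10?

G1 = True; G2 = True; G10 = True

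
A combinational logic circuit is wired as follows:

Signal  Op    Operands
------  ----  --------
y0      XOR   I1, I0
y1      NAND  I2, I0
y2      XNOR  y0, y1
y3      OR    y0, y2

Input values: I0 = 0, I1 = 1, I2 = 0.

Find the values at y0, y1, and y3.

y0 = 1  y1 = 1  y3 = 1

y0 = I1 XOR I0 = 1 XOR 0 = 1
y1 = I2 NAND I0 = 0 NAND 0 = 1
y2 = y0 XNOR y1 = 1 XNOR 1 = 1
y3 = y0 OR y2 = 1 OR 1 = 1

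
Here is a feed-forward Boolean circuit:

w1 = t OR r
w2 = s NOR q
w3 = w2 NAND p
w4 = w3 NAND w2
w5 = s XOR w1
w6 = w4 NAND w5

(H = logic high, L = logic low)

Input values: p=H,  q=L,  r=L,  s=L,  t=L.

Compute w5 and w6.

w5 = L, w6 = H

w1 = t OR r = L OR L = L
w2 = s NOR q = L NOR L = H
w3 = w2 NAND p = H NAND H = L
w4 = w3 NAND w2 = L NAND H = H
w5 = s XOR w1 = L XOR L = L
w6 = w4 NAND w5 = H NAND L = H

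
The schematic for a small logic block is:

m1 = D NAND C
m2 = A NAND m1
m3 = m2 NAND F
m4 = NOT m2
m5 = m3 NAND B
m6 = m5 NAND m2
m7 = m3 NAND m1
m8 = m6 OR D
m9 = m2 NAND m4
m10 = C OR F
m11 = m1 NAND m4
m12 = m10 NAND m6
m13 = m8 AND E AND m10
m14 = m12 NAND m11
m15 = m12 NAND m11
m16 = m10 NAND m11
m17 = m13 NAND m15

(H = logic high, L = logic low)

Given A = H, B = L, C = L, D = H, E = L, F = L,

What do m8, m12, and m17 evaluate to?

m8 = H; m12 = H; m17 = H

m1 = D NAND C = H NAND L = H
m2 = A NAND m1 = H NAND H = L
m3 = m2 NAND F = L NAND L = H
m4 = NOT m2 = NOT L = H
m5 = m3 NAND B = H NAND L = H
m6 = m5 NAND m2 = H NAND L = H
m8 = m6 OR D = H OR H = H
m10 = C OR F = L OR L = L
m11 = m1 NAND m4 = H NAND H = L
m12 = m10 NAND m6 = L NAND H = H
m13 = m8 AND E AND m10 = H AND L AND L = L
m15 = m12 NAND m11 = H NAND L = H
m17 = m13 NAND m15 = L NAND H = H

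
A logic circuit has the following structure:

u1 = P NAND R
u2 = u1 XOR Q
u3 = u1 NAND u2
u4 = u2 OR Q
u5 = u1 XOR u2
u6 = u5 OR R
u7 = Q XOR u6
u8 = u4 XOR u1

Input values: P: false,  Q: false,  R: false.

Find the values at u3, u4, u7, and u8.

u3 = false; u4 = true; u7 = false; u8 = false

u1 = P NAND R = false NAND false = true
u2 = u1 XOR Q = true XOR false = true
u3 = u1 NAND u2 = true NAND true = false
u4 = u2 OR Q = true OR false = true
u5 = u1 XOR u2 = true XOR true = false
u6 = u5 OR R = false OR false = false
u7 = Q XOR u6 = false XOR false = false
u8 = u4 XOR u1 = true XOR true = false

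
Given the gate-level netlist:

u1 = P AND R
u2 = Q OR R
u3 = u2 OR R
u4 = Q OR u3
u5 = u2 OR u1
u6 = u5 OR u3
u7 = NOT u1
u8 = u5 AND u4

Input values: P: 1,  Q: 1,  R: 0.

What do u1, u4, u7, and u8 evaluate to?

u1 = P AND R = 1 AND 0 = 0
u2 = Q OR R = 1 OR 0 = 1
u3 = u2 OR R = 1 OR 0 = 1
u4 = Q OR u3 = 1 OR 1 = 1
u5 = u2 OR u1 = 1 OR 0 = 1
u7 = NOT u1 = NOT 0 = 1
u8 = u5 AND u4 = 1 AND 1 = 1

u1 = 0; u4 = 1; u7 = 1; u8 = 1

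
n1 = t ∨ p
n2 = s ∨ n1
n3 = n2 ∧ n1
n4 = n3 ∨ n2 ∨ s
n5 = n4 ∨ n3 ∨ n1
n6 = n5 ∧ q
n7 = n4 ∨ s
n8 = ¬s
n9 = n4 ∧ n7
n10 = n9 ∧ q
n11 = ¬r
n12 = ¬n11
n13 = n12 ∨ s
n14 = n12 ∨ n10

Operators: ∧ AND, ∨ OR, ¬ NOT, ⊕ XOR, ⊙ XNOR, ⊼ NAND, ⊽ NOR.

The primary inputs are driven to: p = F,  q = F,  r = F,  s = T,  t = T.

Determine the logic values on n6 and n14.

n1 = t OR p = T OR F = T
n2 = s OR n1 = T OR T = T
n3 = n2 AND n1 = T AND T = T
n4 = n3 OR n2 OR s = T OR T OR T = T
n5 = n4 OR n3 OR n1 = T OR T OR T = T
n6 = n5 AND q = T AND F = F
n7 = n4 OR s = T OR T = T
n9 = n4 AND n7 = T AND T = T
n10 = n9 AND q = T AND F = F
n11 = NOT r = NOT F = T
n12 = NOT n11 = NOT T = F
n14 = n12 OR n10 = F OR F = F

n6 = F; n14 = F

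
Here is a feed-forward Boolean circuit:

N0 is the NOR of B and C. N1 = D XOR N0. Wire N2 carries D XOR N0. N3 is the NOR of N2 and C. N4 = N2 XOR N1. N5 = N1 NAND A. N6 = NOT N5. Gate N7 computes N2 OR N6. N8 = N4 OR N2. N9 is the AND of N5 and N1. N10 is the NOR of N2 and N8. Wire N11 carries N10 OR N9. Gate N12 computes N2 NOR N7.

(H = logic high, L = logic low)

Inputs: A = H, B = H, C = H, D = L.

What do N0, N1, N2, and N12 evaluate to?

N0 = L; N1 = L; N2 = L; N12 = H

N0 = B NOR C = H NOR H = L
N1 = D XOR N0 = L XOR L = L
N2 = D XOR N0 = L XOR L = L
N5 = N1 NAND A = L NAND H = H
N6 = NOT N5 = NOT H = L
N7 = N2 OR N6 = L OR L = L
N12 = N2 NOR N7 = L NOR L = H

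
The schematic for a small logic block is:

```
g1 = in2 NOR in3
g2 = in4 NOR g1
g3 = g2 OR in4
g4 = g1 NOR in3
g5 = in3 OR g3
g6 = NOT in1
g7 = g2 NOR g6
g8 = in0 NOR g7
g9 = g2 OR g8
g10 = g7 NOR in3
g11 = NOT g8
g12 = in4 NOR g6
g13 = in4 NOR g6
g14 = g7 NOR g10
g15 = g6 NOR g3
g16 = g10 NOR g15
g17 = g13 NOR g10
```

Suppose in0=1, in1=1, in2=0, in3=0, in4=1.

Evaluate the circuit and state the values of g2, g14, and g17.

g1 = in2 NOR in3 = 0 NOR 0 = 1
g2 = in4 NOR g1 = 1 NOR 1 = 0
g6 = NOT in1 = NOT 1 = 0
g7 = g2 NOR g6 = 0 NOR 0 = 1
g10 = g7 NOR in3 = 1 NOR 0 = 0
g13 = in4 NOR g6 = 1 NOR 0 = 0
g14 = g7 NOR g10 = 1 NOR 0 = 0
g17 = g13 NOR g10 = 0 NOR 0 = 1

g2 = 0; g14 = 0; g17 = 1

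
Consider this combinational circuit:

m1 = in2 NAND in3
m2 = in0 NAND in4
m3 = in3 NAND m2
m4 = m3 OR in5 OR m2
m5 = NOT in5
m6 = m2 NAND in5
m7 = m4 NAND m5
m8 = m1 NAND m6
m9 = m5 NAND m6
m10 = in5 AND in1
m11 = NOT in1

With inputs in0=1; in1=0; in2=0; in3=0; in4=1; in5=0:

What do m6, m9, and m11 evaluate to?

m6 = 1, m9 = 0, m11 = 1

m2 = in0 NAND in4 = 1 NAND 1 = 0
m5 = NOT in5 = NOT 0 = 1
m6 = m2 NAND in5 = 0 NAND 0 = 1
m9 = m5 NAND m6 = 1 NAND 1 = 0
m11 = NOT in1 = NOT 0 = 1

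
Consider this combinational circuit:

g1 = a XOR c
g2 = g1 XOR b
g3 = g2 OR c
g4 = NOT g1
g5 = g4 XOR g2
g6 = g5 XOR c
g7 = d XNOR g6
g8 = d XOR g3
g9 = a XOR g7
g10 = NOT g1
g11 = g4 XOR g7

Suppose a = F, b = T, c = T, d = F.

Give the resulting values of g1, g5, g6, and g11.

g1 = T, g5 = F, g6 = T, g11 = F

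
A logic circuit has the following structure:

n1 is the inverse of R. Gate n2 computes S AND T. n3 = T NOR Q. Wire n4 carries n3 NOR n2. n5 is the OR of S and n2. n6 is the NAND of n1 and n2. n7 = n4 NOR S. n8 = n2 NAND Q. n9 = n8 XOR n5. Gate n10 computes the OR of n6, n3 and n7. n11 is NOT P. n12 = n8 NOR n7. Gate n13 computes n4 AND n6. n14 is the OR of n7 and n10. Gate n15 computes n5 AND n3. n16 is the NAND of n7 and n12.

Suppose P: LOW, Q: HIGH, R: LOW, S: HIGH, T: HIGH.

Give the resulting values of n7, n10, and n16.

n7 = LOW, n10 = LOW, n16 = HIGH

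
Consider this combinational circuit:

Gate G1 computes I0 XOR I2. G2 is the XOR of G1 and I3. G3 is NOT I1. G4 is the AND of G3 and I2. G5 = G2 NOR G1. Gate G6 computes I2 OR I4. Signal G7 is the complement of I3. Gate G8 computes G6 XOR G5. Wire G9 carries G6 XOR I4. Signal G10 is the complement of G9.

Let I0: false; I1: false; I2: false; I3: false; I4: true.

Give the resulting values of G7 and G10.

G6 = I2 OR I4 = false OR true = true
G7 = NOT I3 = NOT false = true
G9 = G6 XOR I4 = true XOR true = false
G10 = NOT G9 = NOT false = true

G7 = true  G10 = true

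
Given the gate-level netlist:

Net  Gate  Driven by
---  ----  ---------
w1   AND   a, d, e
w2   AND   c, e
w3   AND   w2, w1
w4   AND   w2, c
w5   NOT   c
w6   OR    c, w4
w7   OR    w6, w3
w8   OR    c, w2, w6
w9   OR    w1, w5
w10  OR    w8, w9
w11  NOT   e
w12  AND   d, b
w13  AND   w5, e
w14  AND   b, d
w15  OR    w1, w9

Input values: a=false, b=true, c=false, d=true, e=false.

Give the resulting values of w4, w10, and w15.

w1 = a AND d AND e = false AND true AND false = false
w2 = c AND e = false AND false = false
w4 = w2 AND c = false AND false = false
w5 = NOT c = NOT false = true
w6 = c OR w4 = false OR false = false
w8 = c OR w2 OR w6 = false OR false OR false = false
w9 = w1 OR w5 = false OR true = true
w10 = w8 OR w9 = false OR true = true
w15 = w1 OR w9 = false OR true = true

w4 = false; w10 = true; w15 = true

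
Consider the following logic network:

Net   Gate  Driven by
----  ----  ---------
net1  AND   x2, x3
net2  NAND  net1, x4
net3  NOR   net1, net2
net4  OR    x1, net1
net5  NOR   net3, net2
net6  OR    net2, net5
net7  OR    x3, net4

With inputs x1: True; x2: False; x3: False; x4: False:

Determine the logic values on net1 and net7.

net1 = x2 AND x3 = False AND False = False
net4 = x1 OR net1 = True OR False = True
net7 = x3 OR net4 = False OR True = True

net1 = False, net7 = True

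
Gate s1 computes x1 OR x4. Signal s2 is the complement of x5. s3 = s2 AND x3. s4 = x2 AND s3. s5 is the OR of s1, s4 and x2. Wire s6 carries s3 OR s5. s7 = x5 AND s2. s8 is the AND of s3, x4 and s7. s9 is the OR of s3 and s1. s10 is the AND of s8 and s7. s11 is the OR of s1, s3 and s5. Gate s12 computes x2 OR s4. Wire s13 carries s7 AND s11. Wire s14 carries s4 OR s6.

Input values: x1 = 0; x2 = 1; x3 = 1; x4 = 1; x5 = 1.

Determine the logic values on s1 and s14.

s1 = 1; s14 = 1

s1 = x1 OR x4 = 0 OR 1 = 1
s2 = NOT x5 = NOT 1 = 0
s3 = s2 AND x3 = 0 AND 1 = 0
s4 = x2 AND s3 = 1 AND 0 = 0
s5 = s1 OR s4 OR x2 = 1 OR 0 OR 1 = 1
s6 = s3 OR s5 = 0 OR 1 = 1
s14 = s4 OR s6 = 0 OR 1 = 1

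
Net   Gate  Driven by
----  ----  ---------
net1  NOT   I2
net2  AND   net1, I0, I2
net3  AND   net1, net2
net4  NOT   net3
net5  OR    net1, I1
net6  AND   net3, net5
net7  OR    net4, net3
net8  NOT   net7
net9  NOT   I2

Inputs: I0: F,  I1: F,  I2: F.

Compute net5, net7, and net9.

net5 = T, net7 = T, net9 = T

net1 = NOT I2 = NOT F = T
net2 = net1 AND I0 AND I2 = T AND F AND F = F
net3 = net1 AND net2 = T AND F = F
net4 = NOT net3 = NOT F = T
net5 = net1 OR I1 = T OR F = T
net7 = net4 OR net3 = T OR F = T
net9 = NOT I2 = NOT F = T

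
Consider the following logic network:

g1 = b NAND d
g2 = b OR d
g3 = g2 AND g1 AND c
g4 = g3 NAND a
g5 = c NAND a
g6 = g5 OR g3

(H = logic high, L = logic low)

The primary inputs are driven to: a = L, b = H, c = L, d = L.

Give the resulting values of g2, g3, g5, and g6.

g1 = b NAND d = H NAND L = H
g2 = b OR d = H OR L = H
g3 = g2 AND g1 AND c = H AND H AND L = L
g5 = c NAND a = L NAND L = H
g6 = g5 OR g3 = H OR L = H

g2 = H; g3 = L; g5 = H; g6 = H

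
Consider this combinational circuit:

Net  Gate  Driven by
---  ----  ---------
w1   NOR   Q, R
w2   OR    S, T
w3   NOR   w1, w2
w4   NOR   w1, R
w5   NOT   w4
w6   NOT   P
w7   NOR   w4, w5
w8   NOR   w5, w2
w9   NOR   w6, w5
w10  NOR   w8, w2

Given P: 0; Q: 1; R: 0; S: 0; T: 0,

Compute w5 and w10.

w5 = 0, w10 = 0

w1 = Q NOR R = 1 NOR 0 = 0
w2 = S OR T = 0 OR 0 = 0
w4 = w1 NOR R = 0 NOR 0 = 1
w5 = NOT w4 = NOT 1 = 0
w8 = w5 NOR w2 = 0 NOR 0 = 1
w10 = w8 NOR w2 = 1 NOR 0 = 0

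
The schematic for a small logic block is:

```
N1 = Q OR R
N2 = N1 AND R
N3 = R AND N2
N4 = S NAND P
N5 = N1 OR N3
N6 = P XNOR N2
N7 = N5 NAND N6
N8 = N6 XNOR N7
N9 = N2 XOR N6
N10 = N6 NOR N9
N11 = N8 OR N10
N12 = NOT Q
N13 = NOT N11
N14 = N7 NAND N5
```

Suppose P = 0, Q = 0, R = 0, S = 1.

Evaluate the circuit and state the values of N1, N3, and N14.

N1 = Q OR R = 0 OR 0 = 0
N2 = N1 AND R = 0 AND 0 = 0
N3 = R AND N2 = 0 AND 0 = 0
N5 = N1 OR N3 = 0 OR 0 = 0
N6 = P XNOR N2 = 0 XNOR 0 = 1
N7 = N5 NAND N6 = 0 NAND 1 = 1
N14 = N7 NAND N5 = 1 NAND 0 = 1

N1 = 0, N3 = 0, N14 = 1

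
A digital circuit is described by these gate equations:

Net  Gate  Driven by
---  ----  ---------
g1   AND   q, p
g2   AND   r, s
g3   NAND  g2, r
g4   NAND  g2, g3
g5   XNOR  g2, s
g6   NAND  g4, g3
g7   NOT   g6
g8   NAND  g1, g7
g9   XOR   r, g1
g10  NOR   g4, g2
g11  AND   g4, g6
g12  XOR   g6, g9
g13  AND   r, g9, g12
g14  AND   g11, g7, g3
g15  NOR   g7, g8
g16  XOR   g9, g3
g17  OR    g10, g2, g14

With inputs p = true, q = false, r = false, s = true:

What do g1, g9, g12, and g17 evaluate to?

g1 = false; g9 = false; g12 = false; g17 = false

g1 = q AND p = false AND true = false
g2 = r AND s = false AND true = false
g3 = g2 NAND r = false NAND false = true
g4 = g2 NAND g3 = false NAND true = true
g6 = g4 NAND g3 = true NAND true = false
g7 = NOT g6 = NOT false = true
g9 = r XOR g1 = false XOR false = false
g10 = g4 NOR g2 = true NOR false = false
g11 = g4 AND g6 = true AND false = false
g12 = g6 XOR g9 = false XOR false = false
g14 = g11 AND g7 AND g3 = false AND true AND true = false
g17 = g10 OR g2 OR g14 = false OR false OR false = false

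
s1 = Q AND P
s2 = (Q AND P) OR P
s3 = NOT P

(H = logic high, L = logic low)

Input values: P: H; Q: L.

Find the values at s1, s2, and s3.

s1 = L AND H = L
s2 = (L AND H) OR H = H
s3 = NOT H = L

s1 = L  s2 = H  s3 = L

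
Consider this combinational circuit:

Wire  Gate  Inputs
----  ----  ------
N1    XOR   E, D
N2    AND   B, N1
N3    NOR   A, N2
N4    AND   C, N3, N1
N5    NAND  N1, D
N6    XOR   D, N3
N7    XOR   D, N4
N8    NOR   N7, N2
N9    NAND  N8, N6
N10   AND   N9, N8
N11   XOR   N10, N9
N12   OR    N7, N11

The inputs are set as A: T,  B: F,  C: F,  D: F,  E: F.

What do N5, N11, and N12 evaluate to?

N5 = T; N11 = F; N12 = F

N1 = E XOR D = F XOR F = F
N2 = B AND N1 = F AND F = F
N3 = A NOR N2 = T NOR F = F
N4 = C AND N3 AND N1 = F AND F AND F = F
N5 = N1 NAND D = F NAND F = T
N6 = D XOR N3 = F XOR F = F
N7 = D XOR N4 = F XOR F = F
N8 = N7 NOR N2 = F NOR F = T
N9 = N8 NAND N6 = T NAND F = T
N10 = N9 AND N8 = T AND T = T
N11 = N10 XOR N9 = T XOR T = F
N12 = N7 OR N11 = F OR F = F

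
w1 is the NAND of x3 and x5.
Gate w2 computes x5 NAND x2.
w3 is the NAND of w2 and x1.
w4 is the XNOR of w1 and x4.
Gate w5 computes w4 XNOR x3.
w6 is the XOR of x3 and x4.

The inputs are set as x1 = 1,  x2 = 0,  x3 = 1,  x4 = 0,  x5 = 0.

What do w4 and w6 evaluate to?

w1 = x3 NAND x5 = 1 NAND 0 = 1
w4 = w1 XNOR x4 = 1 XNOR 0 = 0
w6 = x3 XOR x4 = 1 XOR 0 = 1

w4 = 0; w6 = 1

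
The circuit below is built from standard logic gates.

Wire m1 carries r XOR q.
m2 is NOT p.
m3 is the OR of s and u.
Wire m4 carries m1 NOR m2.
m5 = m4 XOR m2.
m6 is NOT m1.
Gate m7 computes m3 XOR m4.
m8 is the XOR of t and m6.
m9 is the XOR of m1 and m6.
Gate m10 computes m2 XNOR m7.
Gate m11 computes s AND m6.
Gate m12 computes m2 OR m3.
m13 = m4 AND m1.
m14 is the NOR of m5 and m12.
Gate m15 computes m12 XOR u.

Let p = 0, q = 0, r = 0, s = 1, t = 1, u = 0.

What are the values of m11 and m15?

m11 = 1, m15 = 1

m1 = r XOR q = 0 XOR 0 = 0
m2 = NOT p = NOT 0 = 1
m3 = s OR u = 1 OR 0 = 1
m6 = NOT m1 = NOT 0 = 1
m11 = s AND m6 = 1 AND 1 = 1
m12 = m2 OR m3 = 1 OR 1 = 1
m15 = m12 XOR u = 1 XOR 0 = 1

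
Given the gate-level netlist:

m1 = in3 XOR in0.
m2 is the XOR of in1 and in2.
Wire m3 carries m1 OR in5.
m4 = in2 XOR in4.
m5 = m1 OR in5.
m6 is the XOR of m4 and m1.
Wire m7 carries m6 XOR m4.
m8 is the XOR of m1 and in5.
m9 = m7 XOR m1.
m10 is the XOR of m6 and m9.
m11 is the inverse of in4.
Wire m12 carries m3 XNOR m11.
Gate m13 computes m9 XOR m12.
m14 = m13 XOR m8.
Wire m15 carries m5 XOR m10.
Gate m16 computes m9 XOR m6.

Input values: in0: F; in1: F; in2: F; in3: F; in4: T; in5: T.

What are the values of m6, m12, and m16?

m1 = in3 XOR in0 = F XOR F = F
m3 = m1 OR in5 = F OR T = T
m4 = in2 XOR in4 = F XOR T = T
m6 = m4 XOR m1 = T XOR F = T
m7 = m6 XOR m4 = T XOR T = F
m9 = m7 XOR m1 = F XOR F = F
m11 = NOT in4 = NOT T = F
m12 = m3 XNOR m11 = T XNOR F = F
m16 = m9 XOR m6 = F XOR T = T

m6 = T, m12 = F, m16 = T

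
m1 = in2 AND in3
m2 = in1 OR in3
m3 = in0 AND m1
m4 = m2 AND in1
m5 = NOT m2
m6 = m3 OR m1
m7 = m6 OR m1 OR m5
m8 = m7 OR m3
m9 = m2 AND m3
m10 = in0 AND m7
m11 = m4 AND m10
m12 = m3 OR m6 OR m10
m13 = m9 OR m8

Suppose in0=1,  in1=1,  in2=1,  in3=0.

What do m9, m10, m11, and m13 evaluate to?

m1 = in2 AND in3 = 1 AND 0 = 0
m2 = in1 OR in3 = 1 OR 0 = 1
m3 = in0 AND m1 = 1 AND 0 = 0
m4 = m2 AND in1 = 1 AND 1 = 1
m5 = NOT m2 = NOT 1 = 0
m6 = m3 OR m1 = 0 OR 0 = 0
m7 = m6 OR m1 OR m5 = 0 OR 0 OR 0 = 0
m8 = m7 OR m3 = 0 OR 0 = 0
m9 = m2 AND m3 = 1 AND 0 = 0
m10 = in0 AND m7 = 1 AND 0 = 0
m11 = m4 AND m10 = 1 AND 0 = 0
m13 = m9 OR m8 = 0 OR 0 = 0

m9 = 0, m10 = 0, m11 = 0, m13 = 0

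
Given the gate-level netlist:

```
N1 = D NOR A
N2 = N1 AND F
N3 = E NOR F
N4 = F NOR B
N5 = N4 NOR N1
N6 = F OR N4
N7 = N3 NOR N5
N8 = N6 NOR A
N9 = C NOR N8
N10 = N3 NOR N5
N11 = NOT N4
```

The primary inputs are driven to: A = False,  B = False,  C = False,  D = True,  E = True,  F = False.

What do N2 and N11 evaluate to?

N2 = False, N11 = False

N1 = D NOR A = True NOR False = False
N2 = N1 AND F = False AND False = False
N4 = F NOR B = False NOR False = True
N11 = NOT N4 = NOT True = False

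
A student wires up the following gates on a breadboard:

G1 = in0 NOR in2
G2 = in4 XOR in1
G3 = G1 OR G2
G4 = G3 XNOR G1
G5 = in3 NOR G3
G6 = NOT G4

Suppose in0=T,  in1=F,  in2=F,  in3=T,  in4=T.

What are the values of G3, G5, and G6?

G3 = T; G5 = F; G6 = T

G1 = in0 NOR in2 = T NOR F = F
G2 = in4 XOR in1 = T XOR F = T
G3 = G1 OR G2 = F OR T = T
G4 = G3 XNOR G1 = T XNOR F = F
G5 = in3 NOR G3 = T NOR T = F
G6 = NOT G4 = NOT F = T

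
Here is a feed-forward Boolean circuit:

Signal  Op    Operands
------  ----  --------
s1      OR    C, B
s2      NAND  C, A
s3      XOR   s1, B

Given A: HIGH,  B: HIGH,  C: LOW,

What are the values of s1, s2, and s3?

s1 = C OR B = LOW OR HIGH = HIGH
s2 = C NAND A = LOW NAND HIGH = HIGH
s3 = s1 XOR B = HIGH XOR HIGH = LOW

s1 = HIGH, s2 = HIGH, s3 = LOW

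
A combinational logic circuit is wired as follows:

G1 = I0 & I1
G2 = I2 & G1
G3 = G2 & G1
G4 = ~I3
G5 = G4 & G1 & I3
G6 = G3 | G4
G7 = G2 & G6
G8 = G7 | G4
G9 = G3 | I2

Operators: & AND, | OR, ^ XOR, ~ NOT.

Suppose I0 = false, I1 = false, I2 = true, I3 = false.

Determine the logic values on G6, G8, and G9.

G6 = true; G8 = true; G9 = true

G1 = I0 AND I1 = false AND false = false
G2 = I2 AND G1 = true AND false = false
G3 = G2 AND G1 = false AND false = false
G4 = NOT I3 = NOT false = true
G6 = G3 OR G4 = false OR true = true
G7 = G2 AND G6 = false AND true = false
G8 = G7 OR G4 = false OR true = true
G9 = G3 OR I2 = false OR true = true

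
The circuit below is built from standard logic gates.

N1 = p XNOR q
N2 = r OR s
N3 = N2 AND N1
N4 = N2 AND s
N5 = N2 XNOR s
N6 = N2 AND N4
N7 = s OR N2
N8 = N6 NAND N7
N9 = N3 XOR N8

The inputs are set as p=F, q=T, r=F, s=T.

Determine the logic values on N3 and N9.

N1 = p XNOR q = F XNOR T = F
N2 = r OR s = F OR T = T
N3 = N2 AND N1 = T AND F = F
N4 = N2 AND s = T AND T = T
N6 = N2 AND N4 = T AND T = T
N7 = s OR N2 = T OR T = T
N8 = N6 NAND N7 = T NAND T = F
N9 = N3 XOR N8 = F XOR F = F

N3 = F  N9 = F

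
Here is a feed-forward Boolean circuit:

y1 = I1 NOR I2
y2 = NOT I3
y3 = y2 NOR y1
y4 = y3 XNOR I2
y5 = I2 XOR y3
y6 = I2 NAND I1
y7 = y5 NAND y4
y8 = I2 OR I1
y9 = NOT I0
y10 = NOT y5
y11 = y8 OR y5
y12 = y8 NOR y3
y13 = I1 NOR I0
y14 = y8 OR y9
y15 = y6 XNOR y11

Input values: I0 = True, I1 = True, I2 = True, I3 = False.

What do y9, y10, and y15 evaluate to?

y9 = False; y10 = False; y15 = False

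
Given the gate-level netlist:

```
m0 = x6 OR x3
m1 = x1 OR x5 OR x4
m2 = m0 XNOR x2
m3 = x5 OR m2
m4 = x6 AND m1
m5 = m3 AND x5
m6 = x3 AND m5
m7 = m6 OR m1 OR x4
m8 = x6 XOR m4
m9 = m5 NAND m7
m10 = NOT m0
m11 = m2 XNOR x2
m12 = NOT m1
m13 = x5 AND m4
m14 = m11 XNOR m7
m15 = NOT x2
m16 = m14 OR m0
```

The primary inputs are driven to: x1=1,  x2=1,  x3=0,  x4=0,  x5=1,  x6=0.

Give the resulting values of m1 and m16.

m0 = x6 OR x3 = 0 OR 0 = 0
m1 = x1 OR x5 OR x4 = 1 OR 1 OR 0 = 1
m2 = m0 XNOR x2 = 0 XNOR 1 = 0
m3 = x5 OR m2 = 1 OR 0 = 1
m5 = m3 AND x5 = 1 AND 1 = 1
m6 = x3 AND m5 = 0 AND 1 = 0
m7 = m6 OR m1 OR x4 = 0 OR 1 OR 0 = 1
m11 = m2 XNOR x2 = 0 XNOR 1 = 0
m14 = m11 XNOR m7 = 0 XNOR 1 = 0
m16 = m14 OR m0 = 0 OR 0 = 0

m1 = 1  m16 = 0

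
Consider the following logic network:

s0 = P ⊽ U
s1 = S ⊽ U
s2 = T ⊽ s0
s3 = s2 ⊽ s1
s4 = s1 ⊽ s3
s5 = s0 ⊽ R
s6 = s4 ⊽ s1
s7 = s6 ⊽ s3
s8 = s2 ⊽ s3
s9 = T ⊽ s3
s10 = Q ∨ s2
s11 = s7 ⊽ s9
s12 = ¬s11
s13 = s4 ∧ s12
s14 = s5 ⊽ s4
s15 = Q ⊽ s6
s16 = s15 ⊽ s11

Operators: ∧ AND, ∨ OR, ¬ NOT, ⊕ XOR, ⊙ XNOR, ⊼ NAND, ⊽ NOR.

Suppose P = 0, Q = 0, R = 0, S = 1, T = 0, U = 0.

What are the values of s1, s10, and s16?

s0 = P NOR U = 0 NOR 0 = 1
s1 = S NOR U = 1 NOR 0 = 0
s2 = T NOR s0 = 0 NOR 1 = 0
s3 = s2 NOR s1 = 0 NOR 0 = 1
s4 = s1 NOR s3 = 0 NOR 1 = 0
s6 = s4 NOR s1 = 0 NOR 0 = 1
s7 = s6 NOR s3 = 1 NOR 1 = 0
s9 = T NOR s3 = 0 NOR 1 = 0
s10 = Q OR s2 = 0 OR 0 = 0
s11 = s7 NOR s9 = 0 NOR 0 = 1
s15 = Q NOR s6 = 0 NOR 1 = 0
s16 = s15 NOR s11 = 0 NOR 1 = 0

s1 = 0, s10 = 0, s16 = 0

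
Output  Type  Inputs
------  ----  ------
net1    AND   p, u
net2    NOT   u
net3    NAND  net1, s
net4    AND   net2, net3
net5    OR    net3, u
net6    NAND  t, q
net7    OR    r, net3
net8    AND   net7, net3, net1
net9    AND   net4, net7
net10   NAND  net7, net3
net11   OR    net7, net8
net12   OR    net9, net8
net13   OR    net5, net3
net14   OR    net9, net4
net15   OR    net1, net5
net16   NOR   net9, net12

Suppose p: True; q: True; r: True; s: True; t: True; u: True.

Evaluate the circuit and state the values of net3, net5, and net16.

net1 = p AND u = True AND True = True
net2 = NOT u = NOT True = False
net3 = net1 NAND s = True NAND True = False
net4 = net2 AND net3 = False AND False = False
net5 = net3 OR u = False OR True = True
net7 = r OR net3 = True OR False = True
net8 = net7 AND net3 AND net1 = True AND False AND True = False
net9 = net4 AND net7 = False AND True = False
net12 = net9 OR net8 = False OR False = False
net16 = net9 NOR net12 = False NOR False = True

net3 = False  net5 = True  net16 = True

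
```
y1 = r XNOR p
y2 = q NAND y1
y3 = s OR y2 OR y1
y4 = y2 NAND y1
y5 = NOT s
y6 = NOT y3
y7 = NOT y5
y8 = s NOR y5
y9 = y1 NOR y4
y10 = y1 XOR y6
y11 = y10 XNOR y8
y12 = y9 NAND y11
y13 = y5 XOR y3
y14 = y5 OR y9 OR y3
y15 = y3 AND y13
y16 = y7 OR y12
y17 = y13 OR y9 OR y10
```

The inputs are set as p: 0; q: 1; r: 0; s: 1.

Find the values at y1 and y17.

y1 = 1, y17 = 1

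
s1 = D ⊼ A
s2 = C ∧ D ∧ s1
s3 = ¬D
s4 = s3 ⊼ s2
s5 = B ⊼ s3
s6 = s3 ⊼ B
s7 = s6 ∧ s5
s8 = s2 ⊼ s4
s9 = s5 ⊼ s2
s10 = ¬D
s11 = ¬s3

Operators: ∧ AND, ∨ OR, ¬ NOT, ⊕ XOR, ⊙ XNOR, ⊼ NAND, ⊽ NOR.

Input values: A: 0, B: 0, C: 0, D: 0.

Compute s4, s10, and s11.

s1 = D NAND A = 0 NAND 0 = 1
s2 = C AND D AND s1 = 0 AND 0 AND 1 = 0
s3 = NOT D = NOT 0 = 1
s4 = s3 NAND s2 = 1 NAND 0 = 1
s10 = NOT D = NOT 0 = 1
s11 = NOT s3 = NOT 1 = 0

s4 = 1; s10 = 1; s11 = 0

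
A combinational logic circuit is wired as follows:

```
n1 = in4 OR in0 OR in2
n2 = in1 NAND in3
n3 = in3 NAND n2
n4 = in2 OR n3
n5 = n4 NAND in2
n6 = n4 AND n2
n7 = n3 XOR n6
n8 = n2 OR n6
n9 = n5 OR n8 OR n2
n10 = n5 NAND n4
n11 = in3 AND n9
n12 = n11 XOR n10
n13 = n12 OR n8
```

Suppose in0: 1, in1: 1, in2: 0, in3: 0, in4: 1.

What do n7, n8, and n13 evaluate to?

n2 = in1 NAND in3 = 1 NAND 0 = 1
n3 = in3 NAND n2 = 0 NAND 1 = 1
n4 = in2 OR n3 = 0 OR 1 = 1
n5 = n4 NAND in2 = 1 NAND 0 = 1
n6 = n4 AND n2 = 1 AND 1 = 1
n7 = n3 XOR n6 = 1 XOR 1 = 0
n8 = n2 OR n6 = 1 OR 1 = 1
n9 = n5 OR n8 OR n2 = 1 OR 1 OR 1 = 1
n10 = n5 NAND n4 = 1 NAND 1 = 0
n11 = in3 AND n9 = 0 AND 1 = 0
n12 = n11 XOR n10 = 0 XOR 0 = 0
n13 = n12 OR n8 = 0 OR 1 = 1

n7 = 0; n8 = 1; n13 = 1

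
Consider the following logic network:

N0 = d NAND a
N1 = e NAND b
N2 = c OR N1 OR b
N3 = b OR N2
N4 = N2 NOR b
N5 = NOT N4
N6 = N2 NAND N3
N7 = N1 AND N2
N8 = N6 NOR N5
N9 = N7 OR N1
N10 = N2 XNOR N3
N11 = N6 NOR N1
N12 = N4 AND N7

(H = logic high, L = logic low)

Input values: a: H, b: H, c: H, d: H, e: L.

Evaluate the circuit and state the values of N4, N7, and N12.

N4 = L, N7 = H, N12 = L

N1 = e NAND b = L NAND H = H
N2 = c OR N1 OR b = H OR H OR H = H
N4 = N2 NOR b = H NOR H = L
N7 = N1 AND N2 = H AND H = H
N12 = N4 AND N7 = L AND H = L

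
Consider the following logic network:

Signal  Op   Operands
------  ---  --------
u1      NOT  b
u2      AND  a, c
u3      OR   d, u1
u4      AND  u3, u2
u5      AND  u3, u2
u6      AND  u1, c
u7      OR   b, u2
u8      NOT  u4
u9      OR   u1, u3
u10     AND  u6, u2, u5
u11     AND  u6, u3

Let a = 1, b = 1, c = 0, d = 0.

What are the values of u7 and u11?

u7 = 1, u11 = 0

u1 = NOT b = NOT 1 = 0
u2 = a AND c = 1 AND 0 = 0
u3 = d OR u1 = 0 OR 0 = 0
u6 = u1 AND c = 0 AND 0 = 0
u7 = b OR u2 = 1 OR 0 = 1
u11 = u6 AND u3 = 0 AND 0 = 0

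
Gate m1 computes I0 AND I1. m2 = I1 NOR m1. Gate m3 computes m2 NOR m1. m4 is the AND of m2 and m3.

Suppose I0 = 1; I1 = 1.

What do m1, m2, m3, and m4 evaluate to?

m1 = I0 AND I1 = 1 AND 1 = 1
m2 = I1 NOR m1 = 1 NOR 1 = 0
m3 = m2 NOR m1 = 0 NOR 1 = 0
m4 = m2 AND m3 = 0 AND 0 = 0

m1 = 1, m2 = 0, m3 = 0, m4 = 0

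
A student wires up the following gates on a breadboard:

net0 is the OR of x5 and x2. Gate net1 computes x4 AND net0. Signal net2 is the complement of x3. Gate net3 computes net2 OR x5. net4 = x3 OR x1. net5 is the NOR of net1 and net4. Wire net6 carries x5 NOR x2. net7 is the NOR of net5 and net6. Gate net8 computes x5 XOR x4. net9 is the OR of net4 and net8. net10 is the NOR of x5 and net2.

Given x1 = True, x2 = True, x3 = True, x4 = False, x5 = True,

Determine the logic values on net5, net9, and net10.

net5 = False, net9 = True, net10 = False

net0 = x5 OR x2 = True OR True = True
net1 = x4 AND net0 = False AND True = False
net2 = NOT x3 = NOT True = False
net4 = x3 OR x1 = True OR True = True
net5 = net1 NOR net4 = False NOR True = False
net8 = x5 XOR x4 = True XOR False = True
net9 = net4 OR net8 = True OR True = True
net10 = x5 NOR net2 = True NOR False = False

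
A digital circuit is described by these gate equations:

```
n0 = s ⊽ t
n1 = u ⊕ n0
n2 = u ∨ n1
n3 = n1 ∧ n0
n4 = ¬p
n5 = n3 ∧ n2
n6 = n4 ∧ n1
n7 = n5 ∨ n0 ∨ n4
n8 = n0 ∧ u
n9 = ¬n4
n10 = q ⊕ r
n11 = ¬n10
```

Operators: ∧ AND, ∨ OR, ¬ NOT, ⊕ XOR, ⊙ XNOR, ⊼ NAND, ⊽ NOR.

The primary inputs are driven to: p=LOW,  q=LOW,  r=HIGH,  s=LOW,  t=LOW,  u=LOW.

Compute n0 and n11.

n0 = s NOR t = LOW NOR LOW = HIGH
n10 = q XOR r = LOW XOR HIGH = HIGH
n11 = NOT n10 = NOT HIGH = LOW

n0 = HIGH; n11 = LOW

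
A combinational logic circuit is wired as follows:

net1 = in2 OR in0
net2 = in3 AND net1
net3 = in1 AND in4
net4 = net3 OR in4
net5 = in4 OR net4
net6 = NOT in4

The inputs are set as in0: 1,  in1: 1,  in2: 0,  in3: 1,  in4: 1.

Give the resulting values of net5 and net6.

net3 = in1 AND in4 = 1 AND 1 = 1
net4 = net3 OR in4 = 1 OR 1 = 1
net5 = in4 OR net4 = 1 OR 1 = 1
net6 = NOT in4 = NOT 1 = 0

net5 = 1; net6 = 0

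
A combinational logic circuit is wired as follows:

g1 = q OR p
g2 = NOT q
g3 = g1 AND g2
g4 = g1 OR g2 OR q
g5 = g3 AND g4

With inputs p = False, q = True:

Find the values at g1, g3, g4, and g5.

g1 = q OR p = True OR False = True
g2 = NOT q = NOT True = False
g3 = g1 AND g2 = True AND False = False
g4 = g1 OR g2 OR q = True OR False OR True = True
g5 = g3 AND g4 = False AND True = False

g1 = True, g3 = False, g4 = True, g5 = False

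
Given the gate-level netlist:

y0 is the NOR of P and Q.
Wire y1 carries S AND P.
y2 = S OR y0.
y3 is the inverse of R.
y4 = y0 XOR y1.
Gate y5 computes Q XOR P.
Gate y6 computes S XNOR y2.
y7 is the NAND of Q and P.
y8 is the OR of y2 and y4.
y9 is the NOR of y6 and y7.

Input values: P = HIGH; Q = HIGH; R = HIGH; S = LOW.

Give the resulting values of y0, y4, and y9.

y0 = P NOR Q = HIGH NOR HIGH = LOW
y1 = S AND P = LOW AND HIGH = LOW
y2 = S OR y0 = LOW OR LOW = LOW
y4 = y0 XOR y1 = LOW XOR LOW = LOW
y6 = S XNOR y2 = LOW XNOR LOW = HIGH
y7 = Q NAND P = HIGH NAND HIGH = LOW
y9 = y6 NOR y7 = HIGH NOR LOW = LOW

y0 = LOW, y4 = LOW, y9 = LOW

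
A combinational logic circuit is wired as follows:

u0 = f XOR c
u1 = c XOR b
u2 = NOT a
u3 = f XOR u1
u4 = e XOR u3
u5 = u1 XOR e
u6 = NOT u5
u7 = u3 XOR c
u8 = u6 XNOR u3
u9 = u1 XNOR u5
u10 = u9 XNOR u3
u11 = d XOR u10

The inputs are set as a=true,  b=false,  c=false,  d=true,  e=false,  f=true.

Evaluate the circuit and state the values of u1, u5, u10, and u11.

u1 = c XOR b = false XOR false = false
u3 = f XOR u1 = true XOR false = true
u5 = u1 XOR e = false XOR false = false
u9 = u1 XNOR u5 = false XNOR false = true
u10 = u9 XNOR u3 = true XNOR true = true
u11 = d XOR u10 = true XOR true = false

u1 = false, u5 = false, u10 = true, u11 = false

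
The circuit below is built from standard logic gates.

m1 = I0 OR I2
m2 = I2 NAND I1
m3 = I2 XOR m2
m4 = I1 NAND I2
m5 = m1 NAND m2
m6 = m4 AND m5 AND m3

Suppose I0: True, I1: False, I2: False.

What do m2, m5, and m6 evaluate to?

m1 = I0 OR I2 = True OR False = True
m2 = I2 NAND I1 = False NAND False = True
m3 = I2 XOR m2 = False XOR True = True
m4 = I1 NAND I2 = False NAND False = True
m5 = m1 NAND m2 = True NAND True = False
m6 = m4 AND m5 AND m3 = True AND False AND True = False

m2 = True, m5 = False, m6 = False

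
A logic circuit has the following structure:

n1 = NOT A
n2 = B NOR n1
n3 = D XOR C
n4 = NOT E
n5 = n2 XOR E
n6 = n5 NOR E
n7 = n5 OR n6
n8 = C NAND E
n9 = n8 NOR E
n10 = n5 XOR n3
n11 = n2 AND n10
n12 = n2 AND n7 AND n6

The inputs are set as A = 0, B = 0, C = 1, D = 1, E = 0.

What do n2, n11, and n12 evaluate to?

n1 = NOT A = NOT 0 = 1
n2 = B NOR n1 = 0 NOR 1 = 0
n3 = D XOR C = 1 XOR 1 = 0
n5 = n2 XOR E = 0 XOR 0 = 0
n6 = n5 NOR E = 0 NOR 0 = 1
n7 = n5 OR n6 = 0 OR 1 = 1
n10 = n5 XOR n3 = 0 XOR 0 = 0
n11 = n2 AND n10 = 0 AND 0 = 0
n12 = n2 AND n7 AND n6 = 0 AND 1 AND 1 = 0

n2 = 0, n11 = 0, n12 = 0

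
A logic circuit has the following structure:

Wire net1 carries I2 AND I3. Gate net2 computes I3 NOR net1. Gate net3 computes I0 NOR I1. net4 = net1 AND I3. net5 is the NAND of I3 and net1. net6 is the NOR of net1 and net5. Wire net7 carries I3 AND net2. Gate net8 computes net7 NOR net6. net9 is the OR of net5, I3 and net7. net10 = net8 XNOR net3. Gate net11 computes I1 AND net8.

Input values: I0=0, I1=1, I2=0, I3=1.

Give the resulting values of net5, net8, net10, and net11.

net5 = 1; net8 = 1; net10 = 0; net11 = 1

net1 = I2 AND I3 = 0 AND 1 = 0
net2 = I3 NOR net1 = 1 NOR 0 = 0
net3 = I0 NOR I1 = 0 NOR 1 = 0
net5 = I3 NAND net1 = 1 NAND 0 = 1
net6 = net1 NOR net5 = 0 NOR 1 = 0
net7 = I3 AND net2 = 1 AND 0 = 0
net8 = net7 NOR net6 = 0 NOR 0 = 1
net10 = net8 XNOR net3 = 1 XNOR 0 = 0
net11 = I1 AND net8 = 1 AND 1 = 1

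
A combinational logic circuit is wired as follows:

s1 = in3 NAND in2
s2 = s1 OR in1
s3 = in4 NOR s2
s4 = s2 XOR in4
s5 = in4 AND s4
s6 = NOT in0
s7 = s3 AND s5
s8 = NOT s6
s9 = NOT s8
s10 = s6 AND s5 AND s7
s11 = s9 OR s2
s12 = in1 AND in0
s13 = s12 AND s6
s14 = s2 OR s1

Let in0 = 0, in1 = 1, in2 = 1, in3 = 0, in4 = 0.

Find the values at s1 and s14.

s1 = 1  s14 = 1

s1 = in3 NAND in2 = 0 NAND 1 = 1
s2 = s1 OR in1 = 1 OR 1 = 1
s14 = s2 OR s1 = 1 OR 1 = 1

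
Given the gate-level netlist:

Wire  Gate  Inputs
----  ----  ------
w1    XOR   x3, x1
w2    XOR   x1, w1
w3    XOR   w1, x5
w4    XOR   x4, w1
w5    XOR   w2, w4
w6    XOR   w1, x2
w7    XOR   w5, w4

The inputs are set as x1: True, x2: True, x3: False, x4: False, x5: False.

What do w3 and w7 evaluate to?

w3 = True, w7 = False

w1 = x3 XOR x1 = False XOR True = True
w2 = x1 XOR w1 = True XOR True = False
w3 = w1 XOR x5 = True XOR False = True
w4 = x4 XOR w1 = False XOR True = True
w5 = w2 XOR w4 = False XOR True = True
w7 = w5 XOR w4 = True XOR True = False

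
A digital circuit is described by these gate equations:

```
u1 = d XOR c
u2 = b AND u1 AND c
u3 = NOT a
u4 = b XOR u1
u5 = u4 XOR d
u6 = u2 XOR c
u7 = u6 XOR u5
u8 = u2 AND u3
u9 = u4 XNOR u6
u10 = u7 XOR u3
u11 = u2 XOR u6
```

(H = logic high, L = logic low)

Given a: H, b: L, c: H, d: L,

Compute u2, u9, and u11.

u2 = L, u9 = H, u11 = H

u1 = d XOR c = L XOR H = H
u2 = b AND u1 AND c = L AND H AND H = L
u4 = b XOR u1 = L XOR H = H
u6 = u2 XOR c = L XOR H = H
u9 = u4 XNOR u6 = H XNOR H = H
u11 = u2 XOR u6 = L XOR H = H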